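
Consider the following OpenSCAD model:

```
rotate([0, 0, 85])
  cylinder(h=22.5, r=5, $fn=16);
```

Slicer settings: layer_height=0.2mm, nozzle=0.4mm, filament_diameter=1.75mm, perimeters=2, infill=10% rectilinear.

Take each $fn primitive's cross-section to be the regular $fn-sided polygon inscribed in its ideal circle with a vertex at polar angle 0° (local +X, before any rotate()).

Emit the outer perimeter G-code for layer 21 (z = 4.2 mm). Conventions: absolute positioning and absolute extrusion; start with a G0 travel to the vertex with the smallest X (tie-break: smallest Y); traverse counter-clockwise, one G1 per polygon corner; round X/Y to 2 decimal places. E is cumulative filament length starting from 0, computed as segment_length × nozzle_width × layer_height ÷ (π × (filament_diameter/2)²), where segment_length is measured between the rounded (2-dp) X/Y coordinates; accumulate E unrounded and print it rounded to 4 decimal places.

G0 X-4.98 Y0.44 Z4.20
G1 X-4.77 Y-1.50 E0.0649
G1 X-3.83 Y-3.21 E0.1298
G1 X-2.31 Y-4.44 E0.1948
G1 X-0.44 Y-4.98 E0.2596
G1 X1.50 Y-4.77 E0.3245
G1 X3.21 Y-3.83 E0.3894
G1 X4.44 Y-2.31 E0.4544
G1 X4.98 Y-0.44 E0.5192
G1 X4.77 Y1.50 E0.5841
G1 X3.83 Y3.21 E0.6490
G1 X2.31 Y4.44 E0.7140
G1 X0.44 Y4.98 E0.7787
G1 X-1.50 Y4.77 E0.8436
G1 X-3.21 Y3.83 E0.9085
G1 X-4.44 Y2.31 E0.9736
G1 X-4.98 Y0.44 E1.0383

At z = 4.2 mm: the r=5 cylinder gives a regular 16-gon of circumradius 5 (constant along its height); (whole slice rotated 85° about Z — lengths, areas and connectivity unchanged). The outline is a single polygon with 16 vertices. Extrusion per mm of travel: 0.4 × 0.2 / (π × 0.875²) = 0.033260. Accumulating E over each segment gives final E = 1.0383.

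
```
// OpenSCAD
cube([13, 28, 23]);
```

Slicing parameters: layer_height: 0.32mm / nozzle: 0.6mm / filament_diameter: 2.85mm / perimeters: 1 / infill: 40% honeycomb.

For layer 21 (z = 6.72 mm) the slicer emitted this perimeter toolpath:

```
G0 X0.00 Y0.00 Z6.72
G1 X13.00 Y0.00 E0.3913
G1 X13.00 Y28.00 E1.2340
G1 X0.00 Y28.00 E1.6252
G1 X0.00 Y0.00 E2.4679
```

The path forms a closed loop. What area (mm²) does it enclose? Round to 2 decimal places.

Apply the shoelace formula to the sequence of (X, Y) vertices; enclosed area = 364.00 mm².

364.00 mm²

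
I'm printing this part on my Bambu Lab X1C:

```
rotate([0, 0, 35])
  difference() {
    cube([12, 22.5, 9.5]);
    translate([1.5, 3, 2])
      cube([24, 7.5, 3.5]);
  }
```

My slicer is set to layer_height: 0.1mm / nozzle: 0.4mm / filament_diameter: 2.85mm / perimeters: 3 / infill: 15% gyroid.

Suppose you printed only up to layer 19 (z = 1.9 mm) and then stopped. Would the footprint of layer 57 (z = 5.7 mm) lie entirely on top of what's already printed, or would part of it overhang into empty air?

Compare the two slices. At z = 1.9: the cube (footprint 12×22.5) is included at this height (area 270.00 mm²); the cube at (1.5, 3) does not reach this height (z outside [2, 5.5]); After the difference (first − rest): none of the subtracted shapes is present at this height, so the 12×22.5 cube is unchanged — area = 270.00 mm²; (rotated 35° about Z; rotation is an isometry so areas/perimeters/island counts are preserved). At z = 5.7: the cube (footprint 12×22.5) is included at this height (area 270.00 mm²); the cube at (1.5, 3) is not intersected at this z (z outside [2, 5.5]); Subtracting the remaining from the first: none of the subtracted shapes is present at this height, so the 12×22.5 cube is unchanged — area = 270.00 mm²; (whole slice rotated 35° about Z — lengths, areas and connectivity unchanged). Checking containment: the cross-section at z = 5.7 is a subset of the cross-section at z = 1.9.

entirely on top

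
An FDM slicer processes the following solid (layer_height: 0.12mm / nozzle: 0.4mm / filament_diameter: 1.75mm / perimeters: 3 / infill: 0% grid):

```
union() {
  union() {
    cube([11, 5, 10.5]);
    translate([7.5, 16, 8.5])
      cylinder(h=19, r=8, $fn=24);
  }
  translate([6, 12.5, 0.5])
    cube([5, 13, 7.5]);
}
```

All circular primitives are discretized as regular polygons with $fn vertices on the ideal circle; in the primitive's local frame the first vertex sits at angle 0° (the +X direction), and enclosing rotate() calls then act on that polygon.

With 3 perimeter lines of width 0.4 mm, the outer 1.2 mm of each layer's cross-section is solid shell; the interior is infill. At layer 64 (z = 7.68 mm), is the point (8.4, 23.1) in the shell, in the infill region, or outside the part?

At z = 7.68 mm: the cube (footprint 11×5) is included at this height; the cylinder at (7.5, 16) does not reach this height (z outside [8.5, 27.5]); Merging all regions: only the 11×5 cube is present, so the union is just that shape — 1 connected region; the cube at (6, 12.5) (footprint 5×13) is included at this height; Combining (union): the 2 present regions are separate (no shared area or edge), so areas and boundary lengths simply add and each stays a separate island — 2 connected regions. Overall, the cross-section has 2 separate islands. The nearest boundary edge runs (6.00, 25.50)→(11.00, 25.50); distance from the point to it = 2.40 mm. (Shell/infill is judged within the island containing the point — the largest one.) The point is inside the cross-section and 2.40 mm from the nearest boundary — more than the 1.2 mm shell width (3 × 0.4), so it's in the infill interior.

infill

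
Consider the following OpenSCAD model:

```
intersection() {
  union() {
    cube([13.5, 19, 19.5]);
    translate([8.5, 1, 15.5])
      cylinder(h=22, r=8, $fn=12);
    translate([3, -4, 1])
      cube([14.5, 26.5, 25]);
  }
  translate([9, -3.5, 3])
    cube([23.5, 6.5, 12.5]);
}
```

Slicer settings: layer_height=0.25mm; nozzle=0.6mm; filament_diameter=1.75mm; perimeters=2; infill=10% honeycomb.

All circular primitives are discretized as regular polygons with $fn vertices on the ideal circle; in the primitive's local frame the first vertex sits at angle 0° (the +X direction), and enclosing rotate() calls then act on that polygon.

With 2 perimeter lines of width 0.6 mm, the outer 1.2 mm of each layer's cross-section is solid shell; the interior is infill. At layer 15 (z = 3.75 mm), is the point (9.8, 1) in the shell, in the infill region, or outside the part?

At z = 3.75 mm: the 13.5×19 cube contributes its full rectangle; the cylinder at (8.5, 1) does not reach this height (z outside [15.5, 37.5]); the cube at (3, -4) (footprint 14.5×26.5) is included at this height; Merging all regions: the regions partially overlap (shared area 199.50 mm²), so overlapping operands fuse into one piece — 1 connected region; the cube at (9, -3.5) (footprint 23.5×6.5) is included at this height; Taking the intersection: the 23.5×6.5 cube at (9, -3.5) partially overlaps that combined region; clipping to the common part keeps 55.25 mm² — 1 connected region. Overall, the cross-section is a single solid region. The nearest boundary edge runs (9.00, -3.50)→(9.00, 3.00); distance from the point to it = 0.80 mm. The point is inside the cross-section, 0.80 mm from the nearest boundary — within the 1.2 mm shell band (2 × 0.6).

shell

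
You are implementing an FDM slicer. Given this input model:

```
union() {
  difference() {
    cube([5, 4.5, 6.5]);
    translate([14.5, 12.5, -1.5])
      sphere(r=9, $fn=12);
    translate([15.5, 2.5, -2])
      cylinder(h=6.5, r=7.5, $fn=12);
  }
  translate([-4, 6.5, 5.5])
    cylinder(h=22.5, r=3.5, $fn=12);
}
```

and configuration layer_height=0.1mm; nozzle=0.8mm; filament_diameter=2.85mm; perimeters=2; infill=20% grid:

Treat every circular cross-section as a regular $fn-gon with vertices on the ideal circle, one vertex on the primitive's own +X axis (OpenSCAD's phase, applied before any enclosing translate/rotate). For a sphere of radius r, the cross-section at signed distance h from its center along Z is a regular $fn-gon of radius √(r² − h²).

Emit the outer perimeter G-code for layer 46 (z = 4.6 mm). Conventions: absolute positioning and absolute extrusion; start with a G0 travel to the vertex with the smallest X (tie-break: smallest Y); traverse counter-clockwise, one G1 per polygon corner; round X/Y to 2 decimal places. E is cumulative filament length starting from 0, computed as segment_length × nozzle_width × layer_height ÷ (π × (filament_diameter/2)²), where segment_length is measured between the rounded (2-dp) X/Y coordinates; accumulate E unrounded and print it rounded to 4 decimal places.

G0 X0.00 Y0.00 Z4.60
G1 X5.00 Y0.00 E0.0627
G1 X5.00 Y4.50 E0.1191
G1 X0.00 Y4.50 E0.1818
G1 X0.00 Y0.00 E0.2383

At z = 4.6 mm: the 5×4.5 cube contributes its full rectangle; the r=9 sphere at (14.5, 12.5) slices to a regular 12-gon of circumradius 6.617 (√(r²−h²) with h=6.1 from center); the cylinder at (15.5, 2.5) is absent (z outside [-2, 4.5]); Taking the first minus the rest: starting from the 5×4.5 cube, the r=9 sphere at (14.5, 12.5) misses the remaining region (no effect) — 1 connected region; the cylinder at (-4, 6.5) is absent (z outside [5.5, 28]); Merging all regions: only that combined region is present, so the union is just that shape — 1 connected region. The outline is a single polygon with 4 vertices. Extrusion per mm of travel: 0.8 × 0.1 / (π × 1.425²) = 0.012540. Accumulating E over each segment gives final E = 0.2383.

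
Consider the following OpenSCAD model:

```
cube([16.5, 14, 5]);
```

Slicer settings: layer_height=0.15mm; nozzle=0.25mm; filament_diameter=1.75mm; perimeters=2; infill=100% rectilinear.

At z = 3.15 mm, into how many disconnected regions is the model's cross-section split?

At z = 3.15 mm: the 16.5×14 cube contributes its full rectangle. The result has 1 disconnected region.

1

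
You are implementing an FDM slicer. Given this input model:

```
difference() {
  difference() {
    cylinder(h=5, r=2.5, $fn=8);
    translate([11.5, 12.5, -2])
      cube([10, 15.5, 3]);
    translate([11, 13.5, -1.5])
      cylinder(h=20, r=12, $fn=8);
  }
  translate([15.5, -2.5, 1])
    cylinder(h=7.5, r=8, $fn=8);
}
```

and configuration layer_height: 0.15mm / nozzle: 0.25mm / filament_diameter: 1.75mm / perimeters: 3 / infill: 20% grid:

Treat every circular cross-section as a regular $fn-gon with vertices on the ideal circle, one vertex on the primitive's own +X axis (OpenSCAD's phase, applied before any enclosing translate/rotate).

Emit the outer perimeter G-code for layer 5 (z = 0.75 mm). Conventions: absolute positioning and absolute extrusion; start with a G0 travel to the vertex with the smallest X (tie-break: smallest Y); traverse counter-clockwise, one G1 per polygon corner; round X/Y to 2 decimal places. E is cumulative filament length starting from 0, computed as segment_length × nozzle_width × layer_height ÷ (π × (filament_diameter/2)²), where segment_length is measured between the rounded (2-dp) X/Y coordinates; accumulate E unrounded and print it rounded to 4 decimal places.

At z = 0.75 mm: the cylinder: section is a regular 8-gon, circumradius r=2.5; the cube at (11.5, 12.5) (footprint 10×15.5) is included at this height; the r=12 cylinder at (11, 13.5) gives a regular 8-gon of circumradius 12 (constant along its height); After the difference (first − rest): starting from the r=2.5 cylinder, the 10×15.5 cube at (11.5, 12.5) misses the remaining region (no effect); the r=12 cylinder at (11, 13.5) misses the remaining region (no effect) — 1 connected region; the cylinder at (15.5, -2.5) is not intersected at this z (z outside [1, 8.5]); Subtracting the remaining from the first: none of the subtracted shapes is present at this height, so the result so far is unchanged — 1 connected region. The outline is a single polygon with 8 vertices. Extrusion per mm of travel: 0.25 × 0.15 / (π × 0.875²) = 0.015591. Accumulating E over each segment gives final E = 0.2388.

G0 X-2.50 Y0.00 Z0.75
G1 X-1.77 Y-1.77 E0.0299
G1 X0.00 Y-2.50 E0.0597
G1 X1.77 Y-1.77 E0.0896
G1 X2.50 Y0.00 E0.1194
G1 X1.77 Y1.77 E0.1493
G1 X0.00 Y2.50 E0.1791
G1 X-1.77 Y1.77 E0.2090
G1 X-2.50 Y0.00 E0.2388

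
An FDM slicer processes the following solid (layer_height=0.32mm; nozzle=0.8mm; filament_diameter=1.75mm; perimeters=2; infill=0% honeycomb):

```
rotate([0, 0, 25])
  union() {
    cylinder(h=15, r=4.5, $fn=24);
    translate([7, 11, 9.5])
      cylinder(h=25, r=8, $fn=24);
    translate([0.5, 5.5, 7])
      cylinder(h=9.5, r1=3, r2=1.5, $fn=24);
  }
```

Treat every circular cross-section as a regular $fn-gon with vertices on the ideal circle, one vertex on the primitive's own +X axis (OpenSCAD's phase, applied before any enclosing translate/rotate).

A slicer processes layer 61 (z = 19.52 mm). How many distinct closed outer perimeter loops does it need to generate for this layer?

At z = 19.52 mm: the cylinder is absent (z outside [0, 15]); the r=8 cylinder at (7, 11) contributes a regular 24-gon of circumradius 8; the cone at (0.5, 5.5) is absent (z outside [7, 16.5]); Combining (union): only the r=8 cylinder at (7, 11) is present, so the union is just that shape — 1 connected region; (rotated 25° about Z; rotation is an isometry so areas/perimeters/island counts are preserved). The result has 1 disconnected region.

1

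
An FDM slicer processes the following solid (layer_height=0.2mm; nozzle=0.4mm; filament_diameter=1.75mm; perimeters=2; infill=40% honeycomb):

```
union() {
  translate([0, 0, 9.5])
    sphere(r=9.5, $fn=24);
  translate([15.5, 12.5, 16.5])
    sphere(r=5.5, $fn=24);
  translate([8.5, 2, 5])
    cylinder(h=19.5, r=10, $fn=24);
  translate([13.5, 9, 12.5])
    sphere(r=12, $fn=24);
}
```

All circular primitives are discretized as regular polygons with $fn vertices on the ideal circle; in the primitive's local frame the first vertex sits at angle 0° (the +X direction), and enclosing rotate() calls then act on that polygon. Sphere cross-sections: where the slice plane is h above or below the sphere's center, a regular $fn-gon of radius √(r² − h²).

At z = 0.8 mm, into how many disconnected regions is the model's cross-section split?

At z = 0.8 mm: the sphere: section is a regular 24-gon, circumradius = √(r²−h²) = √(9.5²−8.7²) = 3.816; the sphere at (15.5, 12.5) is not intersected at this z (|z−center|=15.700 > r=5.5); the cylinder at (8.5, 2) is not intersected at this z (z outside [5, 24.5]); the sphere at (13.5, 9): section is a regular 24-gon, circumradius = √(r²−h²) = √(12²−11.7²) = 2.666; Taking the union: the 2 present regions are separate (no shared area or edge), so areas and boundary lengths simply add and each stays a separate island — 2 connected regions. The result has 2 disconnected regions.

2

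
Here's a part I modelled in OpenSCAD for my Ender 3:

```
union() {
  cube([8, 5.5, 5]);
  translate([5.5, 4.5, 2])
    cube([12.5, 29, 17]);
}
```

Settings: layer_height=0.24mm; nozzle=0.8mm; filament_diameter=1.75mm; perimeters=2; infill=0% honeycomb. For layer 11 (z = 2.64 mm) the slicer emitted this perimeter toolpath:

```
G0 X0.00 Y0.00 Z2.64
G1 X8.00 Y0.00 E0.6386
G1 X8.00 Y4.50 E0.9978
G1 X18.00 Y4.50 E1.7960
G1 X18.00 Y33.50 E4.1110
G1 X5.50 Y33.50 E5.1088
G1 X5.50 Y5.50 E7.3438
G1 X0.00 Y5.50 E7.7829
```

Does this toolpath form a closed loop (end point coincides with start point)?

no

Start point (G0): (0.00, 0.00). End point (last G1): the path does not return to the start — open.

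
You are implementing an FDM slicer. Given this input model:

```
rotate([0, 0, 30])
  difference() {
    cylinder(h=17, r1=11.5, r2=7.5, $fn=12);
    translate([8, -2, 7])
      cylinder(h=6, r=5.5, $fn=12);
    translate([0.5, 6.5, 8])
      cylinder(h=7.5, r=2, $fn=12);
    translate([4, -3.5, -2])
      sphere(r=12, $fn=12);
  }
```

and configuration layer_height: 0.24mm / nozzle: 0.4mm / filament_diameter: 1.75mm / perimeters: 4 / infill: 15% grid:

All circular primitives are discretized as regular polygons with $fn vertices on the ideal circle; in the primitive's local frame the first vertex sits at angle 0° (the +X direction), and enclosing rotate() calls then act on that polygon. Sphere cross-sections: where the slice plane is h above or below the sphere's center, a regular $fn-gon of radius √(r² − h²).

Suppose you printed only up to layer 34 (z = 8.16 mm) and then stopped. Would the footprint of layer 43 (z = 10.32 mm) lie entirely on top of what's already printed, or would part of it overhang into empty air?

part overhangs

Compare the two slices. At z = 8.16: the cone: at t=0.480 of its height the radius interpolates to r₁+(r₂−r₁)t = 9.580, giving a regular 12-gon of that circumradius (area = (12/2)·9.580²·sin(360°/12) = 275.33 mm²); the cylinder at (8, -2): section is a regular 12-gon, circumradius r=5.5 (area = (12/2)·5.500²·sin(360°/12) = 90.75 mm²); the cylinder at (0.5, 6.5): section is a regular 12-gon, circumradius r=2 (area = (12/2)·2.000²·sin(360°/12) = 12.00 mm²); the sphere at (4, -3.5): section is a regular 12-gon, circumradius = √(r²−h²) = √(12²−10.16²) = 6.385 (area = (12/2)·6.385²·sin(360°/12) = 122.32 mm²); Subtracting the remaining from the first: starting from the cone (275.33 mm²), the r=5.5 cylinder at (8, -2) partially overlaps it — only the 51.45 mm² overlap (of its 90.75 mm²) is removed, clipping the outline; the r=2 cylinder at (0.5, 6.5) lies wholly inside it (removes its full 12.00 mm² and its 12.42 mm outline becomes a hole wall); the r=12 sphere at (4, -3.5) partially overlaps it — only the 56.46 mm² overlap (of its 122.32 mm²) is removed, clipping the outline — area = 155.43 mm²; (rotated 30° about Z; rotation is an isometry so areas/perimeters/island counts are preserved). At z = 10.32: the cone: at t=0.607 of its height the radius interpolates to r₁+(r₂−r₁)t = 9.072, giving a regular 12-gon of that circumradius (area = (12/2)·9.072²·sin(360°/12) = 246.89 mm²); the cylinder at (8, -2): section is a regular 12-gon, circumradius r=5.5 (area = (12/2)·5.500²·sin(360°/12) = 90.75 mm²); the r=2 cylinder at (0.5, 6.5) contributes a regular 12-gon of circumradius 2 (area = (12/2)·2.000²·sin(360°/12) = 12.00 mm²); the sphere at (4, -3.5) is not intersected at this z (|z−center|=12.320 > r=12); Subtracting the remaining from the first: starting from the cone (246.89 mm²), the r=5.5 cylinder at (8, -2) partially overlaps it — only the 45.79 mm² overlap (of its 90.75 mm²) is removed, clipping the outline; the r=2 cylinder at (0.5, 6.5) lies wholly inside it (removes its full 12.00 mm² and its 12.42 mm outline becomes a hole wall) — area = 189.10 mm²; (rotated 30° about Z; rotation is an isometry so areas/perimeters/island counts are preserved). Checking containment: at z = 10.32 the cross-section extends beyond the z = 8.16 cross-section by about 53.79 mm².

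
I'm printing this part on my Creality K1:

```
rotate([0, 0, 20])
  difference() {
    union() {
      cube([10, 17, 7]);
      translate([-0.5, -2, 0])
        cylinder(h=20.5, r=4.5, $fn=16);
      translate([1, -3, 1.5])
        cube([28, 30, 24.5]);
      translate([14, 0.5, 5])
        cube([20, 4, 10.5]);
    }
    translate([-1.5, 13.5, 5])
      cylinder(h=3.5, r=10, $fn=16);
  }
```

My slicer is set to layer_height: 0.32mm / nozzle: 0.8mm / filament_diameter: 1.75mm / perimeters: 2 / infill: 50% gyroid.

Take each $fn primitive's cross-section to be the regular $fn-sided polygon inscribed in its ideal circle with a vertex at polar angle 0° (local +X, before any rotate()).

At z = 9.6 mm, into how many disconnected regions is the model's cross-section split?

1

At z = 9.6 mm: the cube does not reach this height (z outside [0, 7]); the cylinder at (-0.5, -2): section is a regular 16-gon, circumradius r=4.5; the cube at (1, -3) is present — its section is the full 28×30 rectangle; the cube at (14, 0.5) is present — its section is the full 20×4 rectangle; Combining (union): the regions partially overlap (shared area 71.87 mm²), so overlapping operands fuse into one piece — 1 connected region; the cylinder at (-1.5, 13.5) does not reach this height (z outside [5, 8.5]); After the difference (first − rest): none of the subtracted shapes is present at this height, so that combined region is unchanged — 1 connected region; (rotated 20° about Z; rotation is an isometry so areas/perimeters/island counts are preserved). The result has 1 disconnected region.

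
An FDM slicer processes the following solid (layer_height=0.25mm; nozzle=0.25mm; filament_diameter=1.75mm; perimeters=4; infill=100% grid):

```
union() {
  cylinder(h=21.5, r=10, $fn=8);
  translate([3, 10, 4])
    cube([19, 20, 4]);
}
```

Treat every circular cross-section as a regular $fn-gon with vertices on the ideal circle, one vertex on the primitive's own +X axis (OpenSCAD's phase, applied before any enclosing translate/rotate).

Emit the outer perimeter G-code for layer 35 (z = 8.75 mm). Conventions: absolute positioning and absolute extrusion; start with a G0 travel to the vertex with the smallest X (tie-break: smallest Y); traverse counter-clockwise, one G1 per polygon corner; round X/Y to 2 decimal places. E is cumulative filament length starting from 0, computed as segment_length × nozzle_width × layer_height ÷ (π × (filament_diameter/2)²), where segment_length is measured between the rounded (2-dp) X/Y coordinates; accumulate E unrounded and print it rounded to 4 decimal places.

G0 X-10.00 Y0.00 Z8.75
G1 X-7.07 Y-7.07 E0.1989
G1 X0.00 Y-10.00 E0.3977
G1 X7.07 Y-7.07 E0.5966
G1 X10.00 Y0.00 E0.7954
G1 X7.07 Y7.07 E0.9943
G1 X0.00 Y10.00 E1.1932
G1 X-7.07 Y7.07 E1.3920
G1 X-10.00 Y0.00 E1.5909

At z = 8.75 mm: the cylinder: section is a regular 8-gon, circumradius r=10; the cube at (3, 10) is absent (z outside [4, 8]); Merging all regions: only the r=10 cylinder is present, so the union is just that shape — 1 connected region. The outline is a single polygon with 8 vertices. Extrusion per mm of travel: 0.25 × 0.25 / (π × 0.875²) = 0.025984. Accumulating E over each segment gives final E = 1.5909.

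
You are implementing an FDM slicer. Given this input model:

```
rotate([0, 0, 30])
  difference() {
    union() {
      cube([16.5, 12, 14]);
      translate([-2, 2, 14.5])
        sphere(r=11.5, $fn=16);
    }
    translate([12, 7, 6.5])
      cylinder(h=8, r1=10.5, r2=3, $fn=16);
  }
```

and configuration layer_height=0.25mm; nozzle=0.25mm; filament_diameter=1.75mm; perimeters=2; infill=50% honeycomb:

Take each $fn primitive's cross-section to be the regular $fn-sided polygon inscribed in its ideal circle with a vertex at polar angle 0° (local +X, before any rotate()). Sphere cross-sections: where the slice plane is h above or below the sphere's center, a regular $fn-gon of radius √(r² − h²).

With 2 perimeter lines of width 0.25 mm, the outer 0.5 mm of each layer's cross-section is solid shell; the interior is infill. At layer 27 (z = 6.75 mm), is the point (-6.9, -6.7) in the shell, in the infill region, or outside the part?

outside

At z = 6.75 mm: the cube is present — its section is the full 16.5×12 rectangle; the r=11.5 sphere at (-2, 2) contributes a regular 16-gon of circumradius √(11.5²−7.75²) = 8.496; Merging all regions: the regions partially overlap (shared area 51.25 mm²), so overlapping operands fuse into one piece — 1 connected region; the cone at (12, 7) contributes a regular 16-gon of circumradius 10.266 (interpolated between r1=10.5 and r2=3 at t=0.031); Subtracting the remaining from the first: starting from that combined region, the cone at (12, 7) partially overlaps it — only the 168.21 mm² overlap (of its 322.63 mm²) is removed, clipping the outline — 1 connected region; (rotated 30° about Z; rotation is an isometry so areas/perimeters/island counts are preserved). Overall, the cross-section is a single solid region. Undo the 30° rotation: the query point maps to (-9.326, -2.352) in the un-rotated model frame. The nearest boundary edge runs (-8.01, -4.01)→(-9.85, -1.25); distance from the point to it = 0.18 mm. The point is not inside any of the regions above, so it lies outside the cross-section (0.18 mm from the nearest boundary).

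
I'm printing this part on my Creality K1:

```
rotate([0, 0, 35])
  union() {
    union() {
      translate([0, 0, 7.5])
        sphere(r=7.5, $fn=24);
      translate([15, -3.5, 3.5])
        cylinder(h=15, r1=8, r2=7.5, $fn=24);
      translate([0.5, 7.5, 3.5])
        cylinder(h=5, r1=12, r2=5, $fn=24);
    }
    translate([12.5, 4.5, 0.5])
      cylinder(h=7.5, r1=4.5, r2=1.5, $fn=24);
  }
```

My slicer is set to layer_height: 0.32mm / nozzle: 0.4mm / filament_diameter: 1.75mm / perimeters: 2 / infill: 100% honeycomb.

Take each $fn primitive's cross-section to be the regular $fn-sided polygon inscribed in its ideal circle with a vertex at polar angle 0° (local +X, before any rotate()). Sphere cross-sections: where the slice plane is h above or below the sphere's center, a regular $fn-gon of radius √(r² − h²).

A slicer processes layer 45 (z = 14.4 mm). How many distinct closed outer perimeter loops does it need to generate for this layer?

2

At z = 14.4 mm: the r=7.5 sphere contributes a regular 24-gon of circumradius √(7.5²−6.9²) = 2.939; the cone at (15, -3.5): at t=0.727 of its height the radius interpolates to r₁+(r₂−r₁)t = 7.637, giving a regular 24-gon of that circumradius; the cone at (0.5, 7.5) does not reach this height (z outside [3.5, 8.5]); Merging all regions: the 2 present regions are separate (no shared area or edge), so areas and boundary lengths simply add and each stays a separate island — 2 connected regions; the cone at (12.5, 4.5) is not intersected at this z (z outside [0.5, 8]); Taking the union: only that combined region is present, so the union is just that shape — 2 connected regions; (whole slice rotated 35° about Z — lengths, areas and connectivity unchanged). The result has 2 disconnected regions.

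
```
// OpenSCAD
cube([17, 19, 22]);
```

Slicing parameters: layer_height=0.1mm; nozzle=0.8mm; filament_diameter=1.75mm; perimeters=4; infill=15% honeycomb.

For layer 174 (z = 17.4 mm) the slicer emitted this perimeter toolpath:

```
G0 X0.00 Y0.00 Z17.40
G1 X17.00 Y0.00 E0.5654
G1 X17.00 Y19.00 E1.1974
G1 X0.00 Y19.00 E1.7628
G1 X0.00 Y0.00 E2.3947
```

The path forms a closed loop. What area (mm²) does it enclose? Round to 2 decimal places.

323.00 mm²

Apply the shoelace formula to the sequence of (X, Y) vertices; enclosed area = 323.00 mm².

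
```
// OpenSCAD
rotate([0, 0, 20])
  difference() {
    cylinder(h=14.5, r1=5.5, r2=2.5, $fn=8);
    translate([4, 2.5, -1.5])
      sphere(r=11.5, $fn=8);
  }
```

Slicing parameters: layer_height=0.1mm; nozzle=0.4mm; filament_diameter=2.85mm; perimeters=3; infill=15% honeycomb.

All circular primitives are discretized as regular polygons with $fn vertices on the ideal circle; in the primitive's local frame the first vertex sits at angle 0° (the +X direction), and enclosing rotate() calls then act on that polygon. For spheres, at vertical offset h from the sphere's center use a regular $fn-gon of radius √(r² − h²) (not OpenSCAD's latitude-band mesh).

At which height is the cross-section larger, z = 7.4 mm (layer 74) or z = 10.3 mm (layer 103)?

layer 103 (z = 10.3 mm)

Layer 74 (z = 7.4): the cone contributes a regular 8-gon of circumradius 3.969 (interpolated between r1=5.5 and r2=2.5 at t=0.510) (area = (8/2)·3.969²·sin(360°/8) = 44.56 mm²); the r=11.5 sphere at (4, 2.5) contributes a regular 8-gon of circumradius √(11.5²−8.9²) = 7.283 (area = (8/2)·7.283²·sin(360°/8) = 150.02 mm²); Subtracting the remaining from the first: starting from the cone (44.56 mm²), the r=11.5 sphere at (4, 2.5) partially overlaps it — only the 35.97 mm² overlap (of its 150.02 mm²) is removed, clipping the outline — area = 8.58 mm²; (rotated 20° about Z; rotation is an isometry so areas/perimeters/island counts are preserved). So its area = 8.58 mm². Layer 103 (z = 10.3): the cone (r1=5.5→r2=2.5) has section circumradius 3.369 here — a regular 8-gon (area = (8/2)·3.369²·sin(360°/8) = 32.10 mm²); the sphere at (4, 2.5) does not reach this height (|z−center|=11.800 > r=11.5); Taking the first minus the rest: none of the subtracted shapes is present at this height, so the cone is unchanged — area = 32.10 mm²; (rotated 20° about Z; rotation is an isometry so areas/perimeters/island counts are preserved). So its area = 32.10 mm². Layer 103 is larger (32.10 vs 8.58 mm²).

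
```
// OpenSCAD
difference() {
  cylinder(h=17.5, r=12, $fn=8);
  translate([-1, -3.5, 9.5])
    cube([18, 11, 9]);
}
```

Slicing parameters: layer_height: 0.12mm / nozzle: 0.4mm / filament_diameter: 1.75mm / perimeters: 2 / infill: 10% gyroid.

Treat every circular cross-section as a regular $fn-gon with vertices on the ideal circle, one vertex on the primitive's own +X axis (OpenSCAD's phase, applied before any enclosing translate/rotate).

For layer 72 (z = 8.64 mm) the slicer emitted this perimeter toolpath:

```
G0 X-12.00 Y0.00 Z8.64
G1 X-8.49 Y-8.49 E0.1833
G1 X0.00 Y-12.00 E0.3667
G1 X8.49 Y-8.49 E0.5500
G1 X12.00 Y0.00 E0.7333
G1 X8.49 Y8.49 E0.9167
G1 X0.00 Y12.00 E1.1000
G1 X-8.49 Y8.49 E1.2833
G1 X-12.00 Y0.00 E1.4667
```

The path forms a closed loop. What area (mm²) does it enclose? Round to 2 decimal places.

407.52 mm²

Apply the shoelace formula to the sequence of (X, Y) vertices; enclosed area = 407.52 mm².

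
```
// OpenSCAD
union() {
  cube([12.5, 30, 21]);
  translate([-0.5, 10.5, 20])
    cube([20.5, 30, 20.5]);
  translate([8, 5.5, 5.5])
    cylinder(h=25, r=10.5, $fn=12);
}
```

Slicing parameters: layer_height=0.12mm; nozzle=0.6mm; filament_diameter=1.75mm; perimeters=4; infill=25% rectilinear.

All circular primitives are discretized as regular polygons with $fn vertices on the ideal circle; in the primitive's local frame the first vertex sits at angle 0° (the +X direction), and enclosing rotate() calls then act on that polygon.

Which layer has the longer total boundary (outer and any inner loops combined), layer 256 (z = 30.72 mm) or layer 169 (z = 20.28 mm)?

Layer 256 (z = 30.72): the cube is absent (z outside [0, 21]); the 20.5×30 cube at (-0.5, 10.5) contributes its full rectangle (perimeter 101.00 mm); the cylinder at (8, 5.5) does not reach this height (z outside [5.5, 30.5]); Combining (union): only the 20.5×30 cube at (-0.5, 10.5) is present, so the union is just that shape — boundary = 101.00 mm. So its perimeter = 101.00 mm. Layer 169 (z = 20.28): the cube is present — its section is the full 12.5×30 rectangle (perimeter 85.00 mm); the cube at (-0.5, 10.5) is present — its section is the full 20.5×30 rectangle (perimeter 101.00 mm); the r=10.5 cylinder at (8, 5.5) contributes a regular 12-gon of circumradius 10.5 (perimeter = 2·12·10.500·sin(180°/12) = 65.22 mm); Combining (union): the regions partially overlap (shared area 441.74 mm²), so the edge portions inside another operand are dropped and the merged outline is re-measured after clipping — boundary = 126.56 mm. So its perimeter = 126.56 mm. Layer 169 is larger (126.56 vs 101.00 mm).

layer 169 (z = 20.28 mm)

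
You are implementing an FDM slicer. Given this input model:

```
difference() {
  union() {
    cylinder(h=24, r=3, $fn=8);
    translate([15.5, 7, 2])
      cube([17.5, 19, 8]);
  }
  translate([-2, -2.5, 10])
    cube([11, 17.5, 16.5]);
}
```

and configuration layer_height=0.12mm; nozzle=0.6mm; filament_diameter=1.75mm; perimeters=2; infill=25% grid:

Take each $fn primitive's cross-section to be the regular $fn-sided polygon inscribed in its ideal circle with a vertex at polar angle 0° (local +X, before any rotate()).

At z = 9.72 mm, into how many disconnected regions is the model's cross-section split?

At z = 9.72 mm: the cylinder: section is a regular 8-gon, circumradius r=3; the cube at (15.5, 7) is present — its section is the full 17.5×19 rectangle; Merging all regions: the 2 present regions are separate (no shared area or edge), so areas and boundary lengths simply add and each stays a separate island — 2 connected regions; the cube at (-2, -2.5) is absent (z outside [10, 26.5]); Taking the first minus the rest: none of the subtracted shapes is present at this height, so that combined region is unchanged — 2 connected regions. The result has 2 disconnected regions.

2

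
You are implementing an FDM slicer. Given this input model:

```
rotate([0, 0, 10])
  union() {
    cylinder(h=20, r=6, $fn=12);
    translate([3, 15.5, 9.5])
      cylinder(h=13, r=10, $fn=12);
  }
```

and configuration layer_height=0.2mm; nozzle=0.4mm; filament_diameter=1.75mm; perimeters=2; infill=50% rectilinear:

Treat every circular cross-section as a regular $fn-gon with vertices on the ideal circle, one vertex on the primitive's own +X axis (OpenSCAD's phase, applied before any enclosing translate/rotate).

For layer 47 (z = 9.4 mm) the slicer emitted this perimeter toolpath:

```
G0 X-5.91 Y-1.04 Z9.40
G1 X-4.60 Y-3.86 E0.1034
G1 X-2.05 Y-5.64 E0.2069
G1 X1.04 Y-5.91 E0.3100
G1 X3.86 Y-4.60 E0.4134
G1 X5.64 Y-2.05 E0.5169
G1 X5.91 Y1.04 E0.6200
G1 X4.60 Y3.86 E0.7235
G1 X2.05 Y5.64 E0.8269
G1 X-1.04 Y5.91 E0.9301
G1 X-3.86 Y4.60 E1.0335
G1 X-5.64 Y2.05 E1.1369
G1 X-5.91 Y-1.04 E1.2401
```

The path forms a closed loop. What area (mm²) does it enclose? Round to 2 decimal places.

108.08 mm²

Apply the shoelace formula to the sequence of (X, Y) vertices; enclosed area = 108.08 mm².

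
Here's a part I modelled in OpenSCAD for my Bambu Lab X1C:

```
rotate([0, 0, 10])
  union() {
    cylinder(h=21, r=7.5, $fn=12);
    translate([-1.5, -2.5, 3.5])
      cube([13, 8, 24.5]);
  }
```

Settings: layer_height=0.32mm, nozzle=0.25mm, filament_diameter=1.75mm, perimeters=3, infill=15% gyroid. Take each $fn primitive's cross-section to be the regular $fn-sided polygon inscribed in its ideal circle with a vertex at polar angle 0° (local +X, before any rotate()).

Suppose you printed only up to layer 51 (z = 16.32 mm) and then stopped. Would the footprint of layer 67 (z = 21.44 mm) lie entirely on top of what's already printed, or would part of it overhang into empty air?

Compare the two slices. At z = 16.32: the r=7.5 cylinder contributes a regular 12-gon of circumradius 7.5 (area = (12/2)·7.500²·sin(360°/12) = 168.75 mm²); the cube at (-1.5, -2.5) (footprint 13×8) is included at this height (area 104.00 mm²); Merging all regions: the regions partially overlap — summed areas 272.75 mm² minus the doubly-counted overlap 65.99 mm² gives 206.76 mm² — area = 206.76 mm²; (rotated 10° about Z; rotation is an isometry so areas/perimeters/island counts are preserved). At z = 21.44: the cylinder is not intersected at this z (z outside [0, 21]); the 13×8 cube at (-1.5, -2.5) contributes its full rectangle (area 104.00 mm²); Merging all regions: only the 13×8 cube at (-1.5, -2.5) is present, so the union is just that shape — area = 104.00 mm²; (whole slice rotated 10° about Z — lengths, areas and connectivity unchanged). Checking containment: the cross-section at z = 21.44 is a subset of the cross-section at z = 16.32.

entirely on top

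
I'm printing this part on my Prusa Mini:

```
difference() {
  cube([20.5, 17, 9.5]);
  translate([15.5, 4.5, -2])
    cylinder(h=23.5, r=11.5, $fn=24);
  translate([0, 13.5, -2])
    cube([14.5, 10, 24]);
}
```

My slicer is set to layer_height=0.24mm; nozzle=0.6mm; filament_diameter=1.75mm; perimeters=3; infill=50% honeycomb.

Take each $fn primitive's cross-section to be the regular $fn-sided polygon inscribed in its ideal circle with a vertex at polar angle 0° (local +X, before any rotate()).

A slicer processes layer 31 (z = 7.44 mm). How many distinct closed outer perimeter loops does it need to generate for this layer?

2

At z = 7.44 mm: the cube is present — its section is the full 20.5×17 rectangle; the cylinder at (15.5, 4.5): section is a regular 24-gon, circumradius r=11.5; the cube at (0, 13.5) is present — its section is the full 14.5×10 rectangle; Subtracting the remaining from the first: starting from the 20.5×17 cube, the r=11.5 cylinder at (15.5, 4.5) partially overlaps it — only the 230.55 mm² overlap (of its 410.75 mm²) is removed, clipping the outline; the 14.5×10 cube at (0, 13.5) partially overlaps it — only the 41.47 mm² overlap (of its 145.00 mm²) is removed, clipping the outline — 2 connected regions. The result has 2 disconnected regions.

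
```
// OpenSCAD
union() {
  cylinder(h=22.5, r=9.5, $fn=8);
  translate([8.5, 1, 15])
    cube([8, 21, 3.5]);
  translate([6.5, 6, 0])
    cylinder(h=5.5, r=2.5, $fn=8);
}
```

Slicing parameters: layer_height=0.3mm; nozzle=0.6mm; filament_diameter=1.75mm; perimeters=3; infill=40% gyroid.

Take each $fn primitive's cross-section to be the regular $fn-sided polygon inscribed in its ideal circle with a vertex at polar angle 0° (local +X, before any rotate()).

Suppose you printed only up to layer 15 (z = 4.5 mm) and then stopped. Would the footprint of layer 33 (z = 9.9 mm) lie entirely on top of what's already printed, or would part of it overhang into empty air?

Compare the two slices. At z = 4.5: the r=9.5 cylinder gives a regular 8-gon of circumradius 9.5 (constant along its height) (area = (8/2)·9.500²·sin(360°/8) = 255.27 mm²); the cube at (8.5, 1) is not intersected at this z (z outside [15, 18.5]); the cylinder at (6.5, 6): section is a regular 8-gon, circumradius r=2.5 (area = (8/2)·2.500²·sin(360°/8) = 17.68 mm²); Merging all regions: the regions partially overlap — summed areas 272.94 mm² minus the doubly-counted overlap 9.56 mm² gives 263.38 mm² — area = 263.38 mm². At z = 9.9: the r=9.5 cylinder contributes a regular 8-gon of circumradius 9.5 (area = (8/2)·9.500²·sin(360°/8) = 255.27 mm²); the cube at (8.5, 1) is absent (z outside [15, 18.5]); the cylinder at (6.5, 6) is not intersected at this z (z outside [0, 5.5]); Taking the union: only the r=9.5 cylinder is present, so the union is just that shape — area = 255.27 mm². Checking containment: the cross-section at z = 9.9 is a subset of the cross-section at z = 4.5.

entirely on top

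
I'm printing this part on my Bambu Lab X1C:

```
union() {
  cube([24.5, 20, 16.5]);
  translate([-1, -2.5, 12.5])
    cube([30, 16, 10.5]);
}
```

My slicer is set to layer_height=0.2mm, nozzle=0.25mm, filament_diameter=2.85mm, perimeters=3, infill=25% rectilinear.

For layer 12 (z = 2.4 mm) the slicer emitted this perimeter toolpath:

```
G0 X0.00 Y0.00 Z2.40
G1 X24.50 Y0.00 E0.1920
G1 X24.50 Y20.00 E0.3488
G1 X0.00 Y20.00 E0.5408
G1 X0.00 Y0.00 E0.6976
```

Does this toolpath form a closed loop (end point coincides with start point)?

Start point (G0): (0.00, 0.00). End point (last G1): the path returns to the start — closed.

yes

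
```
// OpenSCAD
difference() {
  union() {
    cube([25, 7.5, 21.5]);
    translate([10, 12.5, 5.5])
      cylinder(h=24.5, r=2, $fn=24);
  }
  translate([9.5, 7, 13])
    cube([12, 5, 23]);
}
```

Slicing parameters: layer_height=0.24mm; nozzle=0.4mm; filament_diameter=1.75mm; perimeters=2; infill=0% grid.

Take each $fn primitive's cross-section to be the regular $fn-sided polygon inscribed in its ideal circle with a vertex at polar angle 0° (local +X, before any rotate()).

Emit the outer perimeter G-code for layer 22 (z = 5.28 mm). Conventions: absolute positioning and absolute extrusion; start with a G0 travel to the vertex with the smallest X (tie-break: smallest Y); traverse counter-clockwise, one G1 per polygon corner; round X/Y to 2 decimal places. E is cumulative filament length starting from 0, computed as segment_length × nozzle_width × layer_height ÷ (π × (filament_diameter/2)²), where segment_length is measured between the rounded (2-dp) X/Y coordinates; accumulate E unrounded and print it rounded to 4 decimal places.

At z = 5.28 mm: the cube is present — its section is the full 25×7.5 rectangle; the cylinder at (10, 12.5) does not reach this height (z outside [5.5, 30]); Merging all regions: only the 25×7.5 cube is present, so the union is just that shape — 1 connected region; the cube at (9.5, 7) is absent (z outside [13, 36]); Taking the first minus the rest: none of the subtracted shapes is present at this height, so that combined region is unchanged — 1 connected region. The outline is a single polygon with 4 vertices. Extrusion per mm of travel: 0.4 × 0.24 / (π × 0.875²) = 0.039912. Accumulating E over each segment gives final E = 2.5943.

G0 X0.00 Y0.00 Z5.28
G1 X25.00 Y0.00 E0.9978
G1 X25.00 Y7.50 E1.2971
G1 X0.00 Y7.50 E2.2949
G1 X0.00 Y0.00 E2.5943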